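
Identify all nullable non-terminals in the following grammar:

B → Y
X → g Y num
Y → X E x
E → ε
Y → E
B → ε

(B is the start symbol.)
{ 'B', 'E', 'Y' }

A non-terminal is nullable if it can derive ε (the empty string): either it has an ε-production, or it has a production whose right-hand side consists entirely of nullable non-terminals.

ε-productions: E → ε, B → ε
So E, B are immediately nullable.
Y → E: every symbol on the right is nullable, so Y is nullable too.
No further non-terminal can be added: every production for the remaining non-terminals contains a terminal or a non-nullable non-terminal.
Nullable = { 'B', 'E', 'Y' }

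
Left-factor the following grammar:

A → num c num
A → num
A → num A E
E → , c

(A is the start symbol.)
A → num A'
A' → c num
A' → ε
A' → A E
E → , c

Left-factoring transforms A → αβ₁ | αβ₂ into A → αA' and A' → β₁ | β₂
(α is the longest common prefix among the alternatives). Repeat until
no nonterminal has two alternatives with a common prefix.

Round 1: A has alternatives sharing prefix 'num'. Introduce A': A → num A'
  Add: A' → c num
  Add: A' → ε
  Add: A' → A E

No remaining common prefixes — done.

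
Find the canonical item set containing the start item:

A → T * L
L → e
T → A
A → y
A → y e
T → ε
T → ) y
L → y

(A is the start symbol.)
{ [A → . T * L], [A → . y e], [A → . y], [A' → . A], [T → . ) y], [T → . A], [T → .] }

First, augment the grammar with A' → A
I₀ = CLOSURE({ [A' → . A] }):
  [A' → . A] has the dot before A: add [A → . T * L], [A → . y], [A → . y e]
  [A → . T * L] has the dot before T: add [T → . A], [T → .], [T → . ) y]
No further items can be added.

I₀ = { [A → . T * L], [A → . y e], [A → . y], [A' → . A], [T → . ) y], [T → . A], [T → .] }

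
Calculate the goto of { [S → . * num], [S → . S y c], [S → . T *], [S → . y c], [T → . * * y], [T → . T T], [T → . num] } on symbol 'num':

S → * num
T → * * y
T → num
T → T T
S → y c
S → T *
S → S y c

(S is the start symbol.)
GOTO(I, 'num') = CLOSURE({ [A → αX.β] : [A → α.Xβ] ∈ I, X = 'num' })

Items with dot before 'num', with the dot advanced:
  [T → . num] → [T → num .]
Closure adds nothing (no advanced item has the dot before a non-terminal).

GOTO = { [T → num .] }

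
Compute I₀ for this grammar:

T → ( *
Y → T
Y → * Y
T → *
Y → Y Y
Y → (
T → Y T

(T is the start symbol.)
{ [T → . ( *], [T → . *], [T → . Y T], [T' → . T], [Y → . (], [Y → . * Y], [Y → . T], [Y → . Y Y] }

First, augment the grammar with T' → T
I₀ = CLOSURE({ [T' → . T] }):
  [T' → . T] has the dot before T: add [T → . ( *], [T → . *], [T → . Y T]
  [T → . Y T] has the dot before Y: add [Y → . T], [Y → . * Y], [Y → . Y Y], [Y → . (]
No further items can be added.

I₀ = { [T → . ( *], [T → . *], [T → . Y T], [T' → . T], [Y → . (], [Y → . * Y], [Y → . T], [Y → . Y Y] }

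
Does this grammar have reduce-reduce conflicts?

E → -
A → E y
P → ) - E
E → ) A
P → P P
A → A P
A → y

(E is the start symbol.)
No reduce-reduce conflicts

A reduce-reduce conflict occurs when an LR(0) state has two complete items [A → α .] and [B → β .] — both call for a reduction, and with no lookahead the parser cannot choose between them.

Augment with E' → E and build the canonical LR(0) collection (I0 = CLOSURE({[E' → . E]}), then GOTO on every symbol after a dot until no new states appear). It has 13 states:
  I0: { [E → . ) A], [E → . -], [E' → . E] }  — shift
  I1: { [A → . A P], [A → . E y], [A → . y], [E → ) . A], [E → . ) A], [E → . -] }  — shift
  I2: { [E → - .] }  — reduce
  I3: { [E' → E .] }  — accept
  I4: { [A → A . P], [E → ) A .], [P → . ) - E], [P → . P P] }  — shift, reduce
  I5: { [A → E . y] }  — shift
  I6: { [A → y .] }  — reduce
  I7: { [A → E y .] }  — reduce
  I8: { [P → ) . - E] }  — shift
  I9: { [A → A P .], [P → . ) - E], [P → . P P], [P → P . P] }  — shift, reduce
  I10: { [P → . ) - E], [P → . P P], [P → P . P], [P → P P .] }  — shift, reduce
  I11: { [E → . ) A], [E → . -], [P → ) - . E] }  — shift
  I12: { [P → ) - E .] }  — reduce

No state contains more than one complete item.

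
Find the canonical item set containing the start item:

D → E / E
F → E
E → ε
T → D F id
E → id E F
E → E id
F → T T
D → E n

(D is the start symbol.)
{ [D → . E / E], [D → . E n], [D' → . D], [E → . E id], [E → . id E F], [E → .] }

First, augment the grammar with D' → D
I₀ = CLOSURE({ [D' → . D] }):
  [D' → . D] has the dot before D: add [D → . E / E], [D → . E n]
  [D → . E / E] has the dot before E: add [E → .], [E → . id E F], [E → . E id]
No further items can be added.

I₀ = { [D → . E / E], [D → . E n], [D' → . D], [E → . E id], [E → . id E F], [E → .] }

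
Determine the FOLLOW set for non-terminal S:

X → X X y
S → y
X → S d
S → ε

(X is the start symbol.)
In X → S d: S is followed by d, add FIRST(d) \ {ε} = { 'd' }

Taking the union: FOLLOW(S) = { 'd' }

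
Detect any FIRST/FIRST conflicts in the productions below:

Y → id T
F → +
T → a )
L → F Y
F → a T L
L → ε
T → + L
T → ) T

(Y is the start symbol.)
A FIRST/FIRST conflict occurs when two productions N → α and N → β for the same non-terminal have FIRST(α) ∩ FIRST(β) ≠ ∅ (with ε ∈ FIRST of a nullable right-hand side, so two nullable alternatives also conflict).

FIRST sets of the non-terminals at (or reachable through a nullable prefix from) the front of some alternative:
  FIRST(F) = { '+', 'a' }

Productions for F:
  F → +: FIRST = { '+' }
  F → a T L: FIRST = { 'a' }
Productions for T:
  T → a ): FIRST = { 'a' }
  T → + L: FIRST = { '+' }
  T → ) T: FIRST = { ')' }
Productions for L:
  L → F Y: FIRST = { '+', 'a' }
  L → ε: FIRST = { ε }
Y has only one production, so no FIRST/FIRST conflict is possible there.

All alternatives of each non-terminal have pairwise disjoint FIRST sets.

Answer: No FIRST/FIRST conflicts.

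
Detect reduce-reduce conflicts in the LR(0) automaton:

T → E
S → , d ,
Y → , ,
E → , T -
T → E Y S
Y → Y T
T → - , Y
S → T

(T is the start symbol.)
Yes — I9: [S → T .] vs [Y → Y T .]

Augment with T' → T and build the canonical LR(0) collection (I0 = CLOSURE({[T' → . T]}), then GOTO on every symbol after a dot until no new states appear). It has 18 states:
  I0: { [E → . , T -], [T → . - , Y], [T → . E Y S], [T → . E], [T' → . T] }  — shift
  I1: { [E → , . T -], [E → . , T -], [T → . - , Y], [T → . E Y S], [T → . E] }  — shift
  I2: { [T → - . , Y] }  — shift
  I3: { [T → E . Y S], [T → E .], [Y → . , ,], [Y → . Y T] }  — shift, reduce
  I4: { [T' → T .] }  — accept
  I5: { [Y → , . ,] }  — shift
  I6: { [E → . , T -], [S → . , d ,], [S → . T], [T → . - , Y], [T → . E Y S], [T → . E], [T → E Y . S], [Y → Y . T] }  — shift
  I7: { [E → , . T -], [E → . , T -], [S → , . d ,], [T → . - , Y], [T → . E Y S], [T → . E] }  — shift
  I8: { [T → E Y S .] }  — reduce
  I9: { [S → T .], [Y → Y T .] }  — 2 reduces
  I10: { [E → , T . -] }  — shift
  I11: { [S → , d . ,] }  — shift
  I12: { [S → , d , .] }  — reduce
  I13: { [E → , T - .] }  — reduce
  I14: { [Y → , , .] }  — reduce
  I15: { [T → - , . Y], [Y → . , ,], [Y → . Y T] }  — shift
  I16: { [E → . , T -], [T → - , Y .], [T → . - , Y], [T → . E Y S], [T → . E], [Y → Y . T] }  — shift, reduce
  I17: { [Y → Y T .] }  — reduce

I9 contains complete items [S → T .], [Y → Y T .] — reduce-reduce conflict.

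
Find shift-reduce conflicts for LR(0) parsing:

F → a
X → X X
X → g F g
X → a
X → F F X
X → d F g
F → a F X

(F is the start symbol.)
Yes — I2: [F → a .] vs [F → . a]; I5: [F → a F X .] vs [F → . a]; I6: [F → a .] vs [F → . a]; I13: [X → X X .] vs [F → . a]; I15: [X → F F X .] vs [F → . a]

Augment with F' → F and build the canonical LR(0) collection (I0 = CLOSURE({[F' → . F]}), then GOTO on every symbol after a dot until no new states appear). It has 16 states:
  I0: { [F → . a F X], [F → . a], [F' → . F] }  — shift
  I1: { [F' → F .] }  — accept
  I2: { [F → . a F X], [F → . a], [F → a . F X], [F → a .] }  — shift, reduce
  I3: { [F → . a F X], [F → . a], [F → a F . X], [X → . F F X], [X → . X X], [X → . a], [X → . d F g], [X → . g F g] }  — shift
  I4: { [F → . a F X], [F → . a], [X → F . F X] }  — shift
  I5: { [F → . a F X], [F → . a], [F → a F X .], [X → . F F X], [X → . X X], [X → . a], [X → . d F g], [X → . g F g], [X → X . X] }  — shift, reduce
  I6: { [F → . a F X], [F → . a], [F → a . F X], [F → a .], [X → a .] }  — shift, 2 reduces
  I7: { [F → . a F X], [F → . a], [X → d . F g] }  — shift
  I8: { [F → . a F X], [F → . a], [X → g . F g] }  — shift
  I9: { [X → g F . g] }  — shift
  I10: { [X → g F g .] }  — reduce
  I11: { [X → d F . g] }  — shift
  I12: { [X → d F g .] }  — reduce
  I13: { [F → . a F X], [F → . a], [X → . F F X], [X → . X X], [X → . a], [X → . d F g], [X → . g F g], [X → X . X], [X → X X .] }  — shift, reduce
  I14: { [F → . a F X], [F → . a], [X → . F F X], [X → . X X], [X → . a], [X → . d F g], [X → . g F g], [X → F F . X] }  — shift
  I15: { [F → . a F X], [F → . a], [X → . F F X], [X → . X X], [X → . a], [X → . d F g], [X → . g F g], [X → F F X .], [X → X . X] }  — shift, reduce

I2 contains reduce item [F → a .] and shift items [F → . a], [F → . a F X] — shift-reduce conflict.
I5 contains reduce item [F → a F X .] and shift items [F → . a], [F → . a F X], [X → . a], [X → . d F g], [X → . g F g] — shift-reduce conflict.
I6 contains reduce items [F → a .], [X → a .] and shift items [F → . a], [F → . a F X] — shift-reduce conflict.
I13 contains reduce item [X → X X .] and shift items [F → . a], [F → . a F X], [X → . a], [X → . d F g], [X → . g F g] — shift-reduce conflict.
I15 contains reduce item [X → F F X .] and shift items [F → . a], [F → . a F X], [X → . a], [X → . d F g], [X → . g F g] — shift-reduce conflict.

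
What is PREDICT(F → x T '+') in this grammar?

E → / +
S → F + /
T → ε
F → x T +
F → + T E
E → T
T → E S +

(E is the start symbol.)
{ 'x' }

PREDICT(F → x T '+') = (FIRST(RHS) \ {ε}) ∪ (FOLLOW(F) if ε ∈ FIRST(RHS), i.e. RHS ⇒* ε)
FIRST(x T '+') = { 'x' }
ε ∉ FIRST(x T '+'), so FOLLOW(F) is not added.
PREDICT(F → x T '+') = { 'x' }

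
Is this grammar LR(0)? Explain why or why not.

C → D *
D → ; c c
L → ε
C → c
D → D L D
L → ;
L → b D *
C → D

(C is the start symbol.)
No. Shift-reduce conflict between [C → D .] and [C → D . *]

Augment with C' → C and build the canonical LR(0) collection (I0 = CLOSURE({[C' → . C]}), then GOTO on every symbol after a dot until no new states appear). It has 14 states:
  I0: { [C → . D *], [C → . D], [C → . c], [C' → . C], [D → . ; c c], [D → . D L D] }  — shift
  I1: { [D → ; . c c] }  — shift
  I2: { [C' → C .] }  — accept
  I3: { [C → D . *], [C → D .], [D → D . L D], [L → . ;], [L → . b D *], [L → .] }  — shift, 2 reduces
  I4: { [C → c .] }  — reduce
  I5: { [C → D * .] }  — reduce
  I6: { [L → ; .] }  — reduce
  I7: { [D → . ; c c], [D → . D L D], [D → D L . D] }  — shift
  I8: { [D → . ; c c], [D → . D L D], [L → b . D *] }  — shift
  I9: { [D → D . L D], [L → . ;], [L → . b D *], [L → .], [L → b D . *] }  — shift, reduce
  I10: { [L → b D * .] }  — reduce
  I11: { [D → D . L D], [D → D L D .], [L → . ;], [L → . b D *], [L → .] }  — shift, 2 reduces
  I12: { [D → ; c . c] }  — shift
  I13: { [D → ; c c .] }  — reduce

Conflict in state I3:
  Shift-reduce conflict between [C → D .] and [C → D . *]
So the grammar is NOT LR(0).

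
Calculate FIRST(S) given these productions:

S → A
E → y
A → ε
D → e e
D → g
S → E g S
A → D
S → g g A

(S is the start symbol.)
To compute FIRST(S), examine every production with S on the left-hand side, reading each right-hand side left to right until a non-nullable symbol is reached.

FIRST sets of the other non-terminals involved (by the same procedure, iterated to a fixed point):
  FIRST(A) = { 'e', 'g', ε }
  FIRST(E) = { 'y' }

From S → A:
  - A is a non-terminal: add FIRST(A) \ {ε} = { 'e', 'g' }
    A is nullable and nothing follows, so the whole right-hand side can vanish: ε ∈ FIRST(S)
From S → E g S:
  - E is a non-terminal: add FIRST(E) \ {ε} = { 'y' }
    E is not nullable, so stop
From S → g g A:
  - g is a terminal: add 'g' and stop

Collecting: FIRST(S) = { 'e', 'g', 'y', ε }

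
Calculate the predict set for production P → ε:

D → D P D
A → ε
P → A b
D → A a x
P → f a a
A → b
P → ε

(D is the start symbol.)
{ 'a', 'b' }

PREDICT(P → ε) = (FIRST(RHS) \ {ε}) ∪ (FOLLOW(P) if ε ∈ FIRST(RHS), i.e. RHS ⇒* ε)
The right-hand side is ε (FIRST(ε) = { ε }), so the predict set is FOLLOW(P) = { 'a', 'b' }
PREDICT(P → ε) = { 'a', 'b' }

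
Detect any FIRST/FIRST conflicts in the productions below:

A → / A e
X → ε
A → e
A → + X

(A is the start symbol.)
Productions for A:
  A → / A e: FIRST = { '/' }
  A → e: FIRST = { 'e' }
  A → + X: FIRST = { '+' }
X has only one production, so no FIRST/FIRST conflict is possible there.

All alternatives of each non-terminal have pairwise disjoint FIRST sets.

Answer: No FIRST/FIRST conflicts.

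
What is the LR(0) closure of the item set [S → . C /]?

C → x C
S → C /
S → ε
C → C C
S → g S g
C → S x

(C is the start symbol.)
{ [C → . C C], [C → . S x], [C → . x C], [S → . C /], [S → . g S g], [S → .] }

To compute CLOSURE, for each item [A → α.Bβ] where B is a non-terminal, add [B → .γ] for all productions B → γ; repeat for the newly added items until nothing changes.

Start with: [S → . C /]
  [S → . C /] has the dot before C: add [C → . x C], [C → . C C], [C → . S x]
  [C → . S x] has the dot before S: add [S → .], [S → . g S g]
No further items can be added.

CLOSURE = { [C → . C C], [C → . S x], [C → . x C], [S → . C /], [S → . g S g], [S → .] }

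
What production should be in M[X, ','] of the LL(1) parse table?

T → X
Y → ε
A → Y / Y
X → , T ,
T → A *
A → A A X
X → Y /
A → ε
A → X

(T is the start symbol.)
X → , T ,

To find M[X, ','], we find productions for X where ',' is in the predict set (PREDICT(N → α) = (FIRST(α) \ {ε}) ∪ (FOLLOW(N) if α ⇒* ε)).

Relevant sets:
  FIRST(Y) = { ε }

X → , T ,: PREDICT = { ',' }
  ',' is in predict set, so this production goes in M[X, ',']
X → Y /: PREDICT = { '/' }

M[X, ','] = X → , T ,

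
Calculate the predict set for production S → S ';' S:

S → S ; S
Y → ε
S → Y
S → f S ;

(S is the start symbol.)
PREDICT(S → S ';' S) = (FIRST(RHS) \ {ε}) ∪ (FOLLOW(S) if ε ∈ FIRST(RHS), i.e. RHS ⇒* ε)
FIRST(S) = { ';', 'f', ε }
FIRST(S ';' S) = { ';', 'f' }
ε ∉ FIRST(S ';' S), so FOLLOW(S) is not added.
PREDICT(S → S ';' S) = { ';', 'f' }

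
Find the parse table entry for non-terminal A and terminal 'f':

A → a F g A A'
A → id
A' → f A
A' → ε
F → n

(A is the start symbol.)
To find M[A, 'f'], we find productions for A where 'f' is in the predict set (PREDICT(N → α) = (FIRST(α) \ {ε}) ∪ (FOLLOW(N) if α ⇒* ε)).

A → a F g A A': PREDICT = { 'a' }
A → id: PREDICT = { 'id' }

M[A, 'f'] is empty (no production applies)

Answer: Empty (error entry)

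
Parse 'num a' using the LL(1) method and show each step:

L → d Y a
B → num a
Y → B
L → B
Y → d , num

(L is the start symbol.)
LL(1) parsing maintains a stack (initially the start symbol over $) and the input. At each step: if the stack top is a terminal, match it against the current input token; if it is a non-terminal N, replace it with the RHS of M[N, lookahead] (the unique production whose predict set contains the lookahead).

Stack is shown with the top on the left.

Stack    Input    Action
------------------------
L $      num a $  output L → B
B $      num a $  output B → num a
num a $  num a $  match 'num'
a $      a $      match 'a'
$        $        accept

The string is accepted.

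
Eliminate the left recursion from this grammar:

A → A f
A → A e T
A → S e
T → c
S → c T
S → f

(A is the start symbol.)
A is directly left-recursive. The standard transformation for
  A → A α₁ | ... | A α_m | β₁ | ... | β_n
is
  A  → β₁ A' | ... | β_n A'
  A' → α₁ A' | ... | α_m A' | ε

A → S e becomes A → S e A'
A → A f becomes A' → f A'
A → A e T becomes A' → e T A'
Add A' → ε

Productions for other non-terminals are unchanged:
  T → c
  S → c T
  S → f

Resulting grammar:
A → S e A'
A' → f A'
A' → e T A'
A' → ε
T → c
S → c T
S → f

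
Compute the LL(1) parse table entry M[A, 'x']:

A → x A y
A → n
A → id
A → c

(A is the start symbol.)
A → x A y

To find M[A, 'x'], we find productions for A where 'x' is in the predict set (PREDICT(N → α) = (FIRST(α) \ {ε}) ∪ (FOLLOW(N) if α ⇒* ε)).

A → x A y: PREDICT = { 'x' }
  'x' is in predict set, so this production goes in M[A, 'x']
A → n: PREDICT = { 'n' }
A → id: PREDICT = { 'id' }
A → c: PREDICT = { 'c' }

M[A, 'x'] = A → x A y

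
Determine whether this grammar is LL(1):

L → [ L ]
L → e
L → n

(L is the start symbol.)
For L:
  PREDICT(L → '[' L ']') = { '[' }
  PREDICT(L → e) = { 'e' }
  PREDICT(L → n) = { 'n' }

All predict sets are disjoint. The grammar IS LL(1).

Answer: Yes, the grammar is LL(1).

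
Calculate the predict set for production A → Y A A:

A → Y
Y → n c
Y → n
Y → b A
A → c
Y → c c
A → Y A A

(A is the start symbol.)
{ 'b', 'c', 'n' }

PREDICT(A → Y A A) = (FIRST(RHS) \ {ε}) ∪ (FOLLOW(A) if ε ∈ FIRST(RHS), i.e. RHS ⇒* ε)
FIRST(Y) = { 'b', 'c', 'n' }
FIRST(Y A A) = { 'b', 'c', 'n' }
ε ∉ FIRST(Y A A), so FOLLOW(A) is not added.
PREDICT(A → Y A A) = { 'b', 'c', 'n' }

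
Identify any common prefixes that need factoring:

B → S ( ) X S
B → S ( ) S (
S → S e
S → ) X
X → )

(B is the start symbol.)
Yes, B has productions with common prefix 'S ( )'

Left-factoring is needed when two productions for the same non-terminal
share a common prefix on the right-hand side.

Productions for B:
  B → S ( ) X S
  B → S ( ) S (
Productions for S:
  S → S e
  S → ) X

Found common prefix 'S ( )' in productions for B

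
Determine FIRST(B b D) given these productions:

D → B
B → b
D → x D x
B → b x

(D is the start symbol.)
{ 'b' }

FIRST sets of the non-terminals involved (from the grammar, by fixed-point iteration):
  FIRST(B) = { 'b' }

To compute FIRST(B b D), process the symbols left to right:
Symbol B is a non-terminal. Add FIRST(B) \ {ε} = { 'b' }
B is not nullable (ε ∉ FIRST(B)), so stop here.
FIRST(B b D) = { 'b' }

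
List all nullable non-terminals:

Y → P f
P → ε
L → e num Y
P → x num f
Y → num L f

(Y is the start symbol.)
{ 'P' }

A non-terminal is nullable if it can derive ε (the empty string): either it has an ε-production, or it has a production whose right-hand side consists entirely of nullable non-terminals.

ε-productions: P → ε
So P is immediately nullable.
No further non-terminal can be added: every production for the remaining non-terminals contains a terminal or a non-nullable non-terminal.
Nullable = { 'P' }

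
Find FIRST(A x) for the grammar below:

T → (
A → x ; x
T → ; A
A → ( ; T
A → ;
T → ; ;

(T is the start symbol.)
FIRST sets of the non-terminals involved (from the grammar, by fixed-point iteration):
  FIRST(A) = { '(', ';', 'x' }

To compute FIRST(A x), process the symbols left to right:
Symbol A is a non-terminal. Add FIRST(A) \ {ε} = { '(', ';', 'x' }
A is not nullable (ε ∉ FIRST(A)), so stop here.
FIRST(A x) = { '(', ';', 'x' }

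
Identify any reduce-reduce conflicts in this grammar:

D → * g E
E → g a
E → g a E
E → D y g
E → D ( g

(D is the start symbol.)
No reduce-reduce conflicts

A reduce-reduce conflict occurs when an LR(0) state has two complete items [A → α .] and [B → β .] — both call for a reduction, and with no lookahead the parser cannot choose between them.

Augment with D' → D and build the canonical LR(0) collection (I0 = CLOSURE({[D' → . D]}), then GOTO on every symbol after a dot until no new states appear). It has 13 states:
  I0: { [D → . * g E], [D' → . D] }  — shift
  I1: { [D → * . g E] }  — shift
  I2: { [D' → D .] }  — accept
  I3: { [D → * g . E], [D → . * g E], [E → . D ( g], [E → . D y g], [E → . g a E], [E → . g a] }  — shift
  I4: { [E → D . ( g], [E → D . y g] }  — shift
  I5: { [D → * g E .] }  — reduce
  I6: { [E → g . a E], [E → g . a] }  — shift
  I7: { [D → . * g E], [E → . D ( g], [E → . D y g], [E → . g a E], [E → . g a], [E → g a . E], [E → g a .] }  — shift, reduce
  I8: { [E → g a E .] }  — reduce
  I9: { [E → D ( . g] }  — shift
  I10: { [E → D y . g] }  — shift
  I11: { [E → D y g .] }  — reduce
  I12: { [E → D ( g .] }  — reduce

No state contains more than one complete item.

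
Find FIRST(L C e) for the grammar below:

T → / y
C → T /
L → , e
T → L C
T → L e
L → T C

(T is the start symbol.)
{ ',', '/' }

FIRST sets of the non-terminals involved (from the grammar, by fixed-point iteration):
  FIRST(L) = { ',', '/' }

To compute FIRST(L C e), process the symbols left to right:
Symbol L is a non-terminal. Add FIRST(L) \ {ε} = { ',', '/' }
L is not nullable (ε ∉ FIRST(L)), so stop here.
FIRST(L C e) = { ',', '/' }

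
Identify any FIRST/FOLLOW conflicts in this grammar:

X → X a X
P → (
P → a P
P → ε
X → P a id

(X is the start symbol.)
Yes. P → a P with FOLLOW(P) on { 'a' }

A FIRST/FOLLOW conflict occurs when a non-terminal N has a nullable alternative N → β (β ⇒* ε) and another alternative N → α with FIRST(α) ∩ FOLLOW(N) ≠ ∅: on such a lookahead the parser cannot decide between expanding α and letting N vanish via β.

Nullable non-terminals: P.

P: nullable alternative(s) P → ε; FOLLOW(P) = { 'a' }
  P → (: FIRST \ {ε} = { '(' } — disjoint from FOLLOW(P)
  P → a P: FIRST \ {ε} = { 'a' } — overlaps FOLLOW(P) on { 'a' }: CONFLICT
  P → ε: FIRST \ {ε} = { } — this is the only nullable alternative, skip

X has no nullable alternative, so no FIRST/FOLLOW check is needed there.

So the grammar has 1 FIRST/FOLLOW conflict (marked CONFLICT above).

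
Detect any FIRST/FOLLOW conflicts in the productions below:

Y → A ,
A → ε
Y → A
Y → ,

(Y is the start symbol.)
No FIRST/FOLLOW conflicts.

Nullable non-terminals: A, Y.
FIRST sets used below: FIRST(A) = { ε }
A has a nullable alternative but only one production, so nothing to check.

Y: nullable alternative(s) Y → A; FOLLOW(Y) = { $ }
  Y → A ,: FIRST \ {ε} = { ',' } — disjoint from FOLLOW(Y)
  Y → A: FIRST \ {ε} = { } — this is the only nullable alternative, skip
  Y → ,: FIRST \ {ε} = { ',' } — disjoint from FOLLOW(Y)

No FIRST/FOLLOW conflicts found.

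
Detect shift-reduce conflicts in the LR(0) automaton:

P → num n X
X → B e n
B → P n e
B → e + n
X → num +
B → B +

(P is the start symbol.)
A shift-reduce conflict occurs when an LR(0) state has both:
  - a complete (reduce) item [A → α .] (dot at the end), and
  - a shift item [B → β . c γ] (dot before a terminal).

Augment with P' → P and build the canonical LR(0) collection (I0 = CLOSURE({[P' → . P]}), then GOTO on every symbol after a dot until no new states appear). It has 17 states:
  I0: { [P → . num n X], [P' → . P] }  — shift
  I1: { [P' → P .] }  — accept
  I2: { [P → num . n X] }  — shift
  I3: { [B → . B +], [B → . P n e], [B → . e + n], [P → . num n X], [P → num n . X], [X → . B e n], [X → . num +] }  — shift
  I4: { [B → B . +], [X → B . e n] }  — shift
  I5: { [B → P . n e] }  — shift
  I6: { [P → num n X .] }  — reduce
  I7: { [B → e . + n] }  — shift
  I8: { [P → num . n X], [X → num . +] }  — shift
  I9: { [X → num + .] }  — reduce
  I10: { [B → e + . n] }  — shift
  I11: { [B → e + n .] }  — reduce
  I12: { [B → P n . e] }  — shift
  I13: { [B → P n e .] }  — reduce
  I14: { [B → B + .] }  — reduce
  I15: { [X → B e . n] }  — shift
  I16: { [X → B e n .] }  — reduce

No state contains both a complete item and a shift item.

Answer: No shift-reduce conflicts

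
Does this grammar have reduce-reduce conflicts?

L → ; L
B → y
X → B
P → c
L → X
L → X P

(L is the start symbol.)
No reduce-reduce conflicts

A reduce-reduce conflict occurs when an LR(0) state has two complete items [A → α .] and [B → β .] — both call for a reduction, and with no lookahead the parser cannot choose between them.

Augment with L' → L and build the canonical LR(0) collection (I0 = CLOSURE({[L' → . L]}), then GOTO on every symbol after a dot until no new states appear). It has 9 states:
  I0: { [B → . y], [L → . ; L], [L → . X P], [L → . X], [L' → . L], [X → . B] }  — shift
  I1: { [B → . y], [L → . ; L], [L → . X P], [L → . X], [L → ; . L], [X → . B] }  — shift
  I2: { [X → B .] }  — reduce
  I3: { [L' → L .] }  — accept
  I4: { [L → X . P], [L → X .], [P → . c] }  — shift, reduce
  I5: { [B → y .] }  — reduce
  I6: { [L → X P .] }  — reduce
  I7: { [P → c .] }  — reduce
  I8: { [L → ; L .] }  — reduce

No state contains more than one complete item.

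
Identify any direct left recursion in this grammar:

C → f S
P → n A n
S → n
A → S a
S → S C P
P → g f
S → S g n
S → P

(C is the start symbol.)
Direct left recursion occurs when N → N α for some non-terminal N (the right-hand side begins with the left-hand side itself).

C → f S: starts with f
P → n A n: starts with n
S → n: starts with n
A → S a: starts with S
S → S C P: LEFT RECURSIVE (starts with S)
P → g f: starts with g
S → S g n: LEFT RECURSIVE (starts with S)
S → P: starts with P

The grammar has direct left recursion on: S.

Answer: Yes, S is left-recursive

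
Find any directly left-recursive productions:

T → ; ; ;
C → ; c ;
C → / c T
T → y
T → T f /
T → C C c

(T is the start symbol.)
Yes, T is left-recursive

T → ; ; ;: starts with ';'
C → ; c ;: starts with ';'
C → / c T: starts with '/'
T → y: starts with y
T → T f /: LEFT RECURSIVE (starts with T)
T → C C c: starts with C

The grammar has direct left recursion on: T.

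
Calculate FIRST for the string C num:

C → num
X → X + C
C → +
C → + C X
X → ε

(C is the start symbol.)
FIRST sets of the non-terminals involved (from the grammar, by fixed-point iteration):
  FIRST(C) = { '+', 'num' }

To compute FIRST(C num), process the symbols left to right:
Symbol C is a non-terminal. Add FIRST(C) \ {ε} = { '+', 'num' }
C is not nullable (ε ∉ FIRST(C)), so stop here.
FIRST(C num) = { '+', 'num' }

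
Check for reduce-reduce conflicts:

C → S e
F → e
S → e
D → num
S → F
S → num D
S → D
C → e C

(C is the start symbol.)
Yes — I5: [F → e .] vs [S → e .]

A reduce-reduce conflict occurs when an LR(0) state has two complete items [A → α .] and [B → β .] — both call for a reduction, and with no lookahead the parser cannot choose between them.

Augment with C' → C and build the canonical LR(0) collection (I0 = CLOSURE({[C' → . C]}), then GOTO on every symbol after a dot until no new states appear). It has 11 states:
  I0: { [C → . S e], [C → . e C], [C' → . C], [D → . num], [F → . e], [S → . D], [S → . F], [S → . e], [S → . num D] }  — shift
  I1: { [C' → C .] }  — accept
  I2: { [S → D .] }  — reduce
  I3: { [S → F .] }  — reduce
  I4: { [C → S . e] }  — shift
  I5: { [C → . S e], [C → . e C], [C → e . C], [D → . num], [F → . e], [F → e .], [S → . D], [S → . F], [S → . e], [S → . num D], [S → e .] }  — shift, 2 reduces
  I6: { [D → . num], [D → num .], [S → num . D] }  — shift, reduce
  I7: { [S → num D .] }  — reduce
  I8: { [D → num .] }  — reduce
  I9: { [C → e C .] }  — reduce
  I10: { [C → S e .] }  — reduce

I5 contains complete items [F → e .], [S → e .] — reduce-reduce conflict.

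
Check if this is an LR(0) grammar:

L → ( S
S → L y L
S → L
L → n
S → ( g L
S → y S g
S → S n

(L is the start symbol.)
No. Shift-reduce conflict between [S → L .] and [S → L . y L]

Augment with L' → L and build the canonical LR(0) collection (I0 = CLOSURE({[L' → . L]}), then GOTO on every symbol after a dot until no new states appear). It has 15 states:
  I0: { [L → . ( S], [L → . n], [L' → . L] }  — shift
  I1: { [L → ( . S], [L → . ( S], [L → . n], [S → . ( g L], [S → . L y L], [S → . L], [S → . S n], [S → . y S g] }  — shift
  I2: { [L' → L .] }  — accept
  I3: { [L → n .] }  — reduce
  I4: { [L → ( . S], [L → . ( S], [L → . n], [S → ( . g L], [S → . ( g L], [S → . L y L], [S → . L], [S → . S n], [S → . y S g] }  — shift
  I5: { [S → L . y L], [S → L .] }  — shift, reduce
  I6: { [L → ( S .], [S → S . n] }  — shift, reduce
  I7: { [L → . ( S], [L → . n], [S → . ( g L], [S → . L y L], [S → . L], [S → . S n], [S → . y S g], [S → y . S g] }  — shift
  I8: { [S → S . n], [S → y S . g] }  — shift
  I9: { [S → y S g .] }  — reduce
  I10: { [S → S n .] }  — reduce
  I11: { [L → . ( S], [L → . n], [S → L y . L] }  — shift
  I12: { [S → L y L .] }  — reduce
  I13: { [L → . ( S], [L → . n], [S → ( g . L] }  — shift
  I14: { [S → ( g L .] }  — reduce

Conflict in state I5:
  Shift-reduce conflict between [S → L .] and [S → L . y L]
So the grammar is NOT LR(0).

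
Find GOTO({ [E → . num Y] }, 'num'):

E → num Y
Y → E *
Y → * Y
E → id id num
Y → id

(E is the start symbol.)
{ [E → . id id num], [E → . num Y], [E → num . Y], [Y → . * Y], [Y → . E *], [Y → . id] }

GOTO(I, 'num') = CLOSURE({ [A → αX.β] : [A → α.Xβ] ∈ I, X = 'num' })

Items with dot before 'num', with the dot advanced:
  [E → . num Y] → [E → num . Y]
Closure of the advanced items:
  [E → num . Y] has the dot before Y: add [Y → . E *], [Y → . * Y], [Y → . id]
  [Y → . E *] has the dot before E: add [E → . num Y], [E → . id id num]

GOTO = { [E → . id id num], [E → . num Y], [E → num . Y], [Y → . * Y], [Y → . E *], [Y → . id] }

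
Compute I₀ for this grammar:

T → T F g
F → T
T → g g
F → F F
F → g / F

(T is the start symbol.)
{ [T → . T F g], [T → . g g], [T' → . T] }

First, augment the grammar with T' → T
I₀ = CLOSURE({ [T' → . T] }):
  [T' → . T] has the dot before T: add [T → . T F g], [T → . g g]
No further items can be added.

I₀ = { [T → . T F g], [T → . g g], [T' → . T] }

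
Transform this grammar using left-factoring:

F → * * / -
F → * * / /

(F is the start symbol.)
F → * * / F'
F' → -
F' → /

Left-factoring transforms A → αβ₁ | αβ₂ into A → αA' and A' → β₁ | β₂
(α is the longest common prefix among the alternatives). Repeat until
no nonterminal has two alternatives with a common prefix.

Round 1: F has alternatives sharing prefix '* * /'. Introduce F': F → * * / F'
  Add: F' → -
  Add: F' → /

No remaining common prefixes — done.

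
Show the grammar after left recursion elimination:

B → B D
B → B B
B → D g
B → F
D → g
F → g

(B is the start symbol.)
B is directly left-recursive. The standard transformation for
  A → A α₁ | ... | A α_m | β₁ | ... | β_n
is
  A  → β₁ A' | ... | β_n A'
  A' → α₁ A' | ... | α_m A' | ε

B → D g becomes B → D g B'
B → F becomes B → F B'
B → B D becomes B' → D B'
B → B B becomes B' → B B'
Add B' → ε

Productions for other non-terminals are unchanged:
  D → g
  F → g

Resulting grammar:
B → D g B'
B → F B'
B' → D B'
B' → B B'
B' → ε
D → g
F → g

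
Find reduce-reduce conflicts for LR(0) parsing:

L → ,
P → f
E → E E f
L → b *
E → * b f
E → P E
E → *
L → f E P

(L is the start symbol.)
Yes — I11: [E → E E f .] vs [P → f .]

A reduce-reduce conflict occurs when an LR(0) state has two complete items [A → α .] and [B → β .] — both call for a reduction, and with no lookahead the parser cannot choose between them.

Augment with L' → L and build the canonical LR(0) collection (I0 = CLOSURE({[L' → . L]}), then GOTO on every symbol after a dot until no new states appear). It has 16 states:
  I0: { [L → . ,], [L → . b *], [L → . f E P], [L' → . L] }  — shift
  I1: { [L → , .] }  — reduce
  I2: { [L' → L .] }  — accept
  I3: { [L → b . *] }  — shift
  I4: { [E → . * b f], [E → . *], [E → . E E f], [E → . P E], [L → f . E P], [P → . f] }  — shift
  I5: { [E → * . b f], [E → * .] }  — shift, reduce
  I6: { [E → . * b f], [E → . *], [E → . E E f], [E → . P E], [E → E . E f], [L → f E . P], [P → . f] }  — shift
  I7: { [E → . * b f], [E → . *], [E → . E E f], [E → . P E], [E → P . E], [P → . f] }  — shift
  I8: { [P → f .] }  — reduce
  I9: { [E → . * b f], [E → . *], [E → . E E f], [E → . P E], [E → E . E f], [E → P E .], [P → . f] }  — shift, reduce
  I10: { [E → . * b f], [E → . *], [E → . E E f], [E → . P E], [E → E . E f], [E → E E . f], [P → . f] }  — shift
  I11: { [E → E E f .], [P → f .] }  — 2 reduces
  I12: { [E → . * b f], [E → . *], [E → . E E f], [E → . P E], [E → P . E], [L → f E P .], [P → . f] }  — shift, reduce
  I13: { [E → * b . f] }  — shift
  I14: { [E → * b f .] }  — reduce
  I15: { [L → b * .] }  — reduce

I11 contains complete items [E → E E f .], [P → f .] — reduce-reduce conflict.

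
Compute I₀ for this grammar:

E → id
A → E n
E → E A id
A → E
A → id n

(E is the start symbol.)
First, augment the grammar with E' → E
I₀ = CLOSURE({ [E' → . E] }):
  [E' → . E] has the dot before E: add [E → . id], [E → . E A id]
No further items can be added.

I₀ = { [E → . E A id], [E → . id], [E' → . E] }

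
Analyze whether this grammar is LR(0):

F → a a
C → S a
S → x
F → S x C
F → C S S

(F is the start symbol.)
Augment with F' → F and build the canonical LR(0) collection (I0 = CLOSURE({[F' → . F]}), then GOTO on every symbol after a dot until no new states appear). It has 13 states:
  I0: { [C → . S a], [F → . C S S], [F → . S x C], [F → . a a], [F' → . F], [S → . x] }  — shift
  I1: { [F → C . S S], [S → . x] }  — shift
  I2: { [F' → F .] }  — accept
  I3: { [C → S . a], [F → S . x C] }  — shift
  I4: { [F → a . a] }  — shift
  I5: { [S → x .] }  — reduce
  I6: { [F → a a .] }  — reduce
  I7: { [C → S a .] }  — reduce
  I8: { [C → . S a], [F → S x . C], [S → . x] }  — shift
  I9: { [F → S x C .] }  — reduce
  I10: { [C → S . a] }  — shift
  I11: { [F → C S . S], [S → . x] }  — shift
  I12: { [F → C S S .] }  — reduce

Every state is either a pure shift/goto state or contains exactly one complete item and nothing to shift — no conflicts. The grammar is LR(0).

Answer: Yes, the grammar is LR(0)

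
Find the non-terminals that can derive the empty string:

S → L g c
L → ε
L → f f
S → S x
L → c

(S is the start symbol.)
{ 'L' }

ε-productions: L → ε
So L is immediately nullable.
No further non-terminal can be added: every production for the remaining non-terminals contains a terminal or a non-nullable non-terminal.
Nullable = { 'L' }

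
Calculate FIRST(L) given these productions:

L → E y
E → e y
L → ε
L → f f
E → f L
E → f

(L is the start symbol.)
{ 'e', 'f', ε }

FIRST sets of the other non-terminals involved (by the same procedure, iterated to a fixed point):
  FIRST(E) = { 'e', 'f' }

From L → E y:
  - E is a non-terminal: add FIRST(E) \ {ε} = { 'e', 'f' }
    E is not nullable, so stop
From L → ε:
  - ε-production, so ε ∈ FIRST(L)
From L → f f:
  - f is a terminal: add 'f' and stop

Collecting: FIRST(L) = { 'e', 'f', ε }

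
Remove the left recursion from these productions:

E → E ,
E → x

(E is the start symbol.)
E → x E'
E' → , E'
E' → ε

E is directly left-recursive. The standard transformation for
  A → A α₁ | ... | A α_m | β₁ | ... | β_n
is
  A  → β₁ A' | ... | β_n A'
  A' → α₁ A' | ... | α_m A' | ε

E → x becomes E → x E'
E → E , becomes E' → , E'
Add E' → ε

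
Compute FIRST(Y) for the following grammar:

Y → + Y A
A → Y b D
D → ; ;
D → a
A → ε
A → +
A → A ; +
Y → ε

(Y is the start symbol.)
From Y → + Y A:
  - '+' is a terminal: add '+' and stop
From Y → ε:
  - ε-production, so ε ∈ FIRST(Y)

Collecting: FIRST(Y) = { '+', ε }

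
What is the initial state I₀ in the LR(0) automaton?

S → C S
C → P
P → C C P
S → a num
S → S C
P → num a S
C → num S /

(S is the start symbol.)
First, augment the grammar with S' → S
I₀ = CLOSURE({ [S' → . S] }):
  [S' → . S] has the dot before S: add [S → . C S], [S → . a num], [S → . S C]
  [S → . C S] has the dot before C: add [C → . P], [C → . num S /]
  [C → . P] has the dot before P: add [P → . C C P], [P → . num a S]
No further items can be added.

I₀ = { [C → . P], [C → . num S /], [P → . C C P], [P → . num a S], [S → . C S], [S → . S C], [S → . a num], [S' → . S] }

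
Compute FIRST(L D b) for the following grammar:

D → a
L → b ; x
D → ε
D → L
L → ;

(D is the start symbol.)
FIRST sets of the non-terminals involved (from the grammar, by fixed-point iteration):
  FIRST(L) = { ';', 'b' }

To compute FIRST(L D b), process the symbols left to right:
Symbol L is a non-terminal. Add FIRST(L) \ {ε} = { ';', 'b' }
L is not nullable (ε ∉ FIRST(L)), so stop here.
FIRST(L D b) = { ';', 'b' }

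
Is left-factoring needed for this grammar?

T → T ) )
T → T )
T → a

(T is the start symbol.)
Yes, T has productions with common prefix 'T )'

Left-factoring is needed when two productions for the same non-terminal
share a common prefix on the right-hand side.

Productions for T:
  T → T ) )
  T → T )
  T → a

Found common prefix 'T )' in productions for T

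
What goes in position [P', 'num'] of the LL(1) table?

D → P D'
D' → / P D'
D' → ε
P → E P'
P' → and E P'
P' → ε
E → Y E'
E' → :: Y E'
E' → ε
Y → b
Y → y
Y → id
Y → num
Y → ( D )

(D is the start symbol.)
Empty (error entry)

To find M[P', 'num'], we find productions for P' where 'num' is in the predict set (PREDICT(N → α) = (FIRST(α) \ {ε}) ∪ (FOLLOW(N) if α ⇒* ε)).

Relevant sets:
  FOLLOW(P') = { $, ')', '/' }

P' → and E P': PREDICT = { 'and' }
P' → ε: PREDICT = { $, ')', '/' }

M[P', 'num'] is empty (no production applies)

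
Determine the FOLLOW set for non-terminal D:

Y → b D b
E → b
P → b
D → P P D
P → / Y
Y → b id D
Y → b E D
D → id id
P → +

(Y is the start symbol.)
In Y → b D b: D is followed by b, add FIRST(b) \ {ε} = { 'b' }
In D → P P D: D is at the end; this adds FOLLOW(D) to itself — nothing new
In Y → b id D: D is at the end, add FOLLOW(Y)
In Y → b E D: D is at the end, add FOLLOW(Y)

The FOLLOW sets referred to above (computed the same way, to a fixed point):
  FOLLOW(Y) = { $, '+', '/', 'b', 'id' }

Taking the union: FOLLOW(D) = { $, '+', '/', 'b', 'id' }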